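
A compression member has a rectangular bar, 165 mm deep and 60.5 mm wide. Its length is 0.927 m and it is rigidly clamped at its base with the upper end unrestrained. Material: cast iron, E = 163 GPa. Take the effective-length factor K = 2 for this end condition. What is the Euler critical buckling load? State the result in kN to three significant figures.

Buckling occurs about the weak axis: I_min = h·b³/12 with b = 60.5 mm (the shorter side).
I_min = 165×60.5³/12 = 3.045×10^6 mm⁴
I = 3.045×10^6 mm⁴ = 3.045×10^-6 m⁴
Effective length L_e = K·L = 2 × 0.927 = 1.854 m
P_cr = π²EI / L_e² = π² × 163×10⁹ × 3.045×10^-6 / 1.854² = 1.425×10^6 N

P_cr ≈ 1430 kN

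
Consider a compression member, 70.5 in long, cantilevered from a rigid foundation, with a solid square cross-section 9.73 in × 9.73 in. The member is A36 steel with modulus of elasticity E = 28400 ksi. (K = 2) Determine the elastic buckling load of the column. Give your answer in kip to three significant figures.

P_cr ≈ 10500 kip

I = a⁴/12 = 9.73⁴/12 = 746.9 in⁴
Effective length L_e = K·L = 2 × 70.5 = 141.0 in
P_cr = π²EI / L_e² = π² × 28400×10³ × 746.9 / 141.0² = 1.053×10^7 lb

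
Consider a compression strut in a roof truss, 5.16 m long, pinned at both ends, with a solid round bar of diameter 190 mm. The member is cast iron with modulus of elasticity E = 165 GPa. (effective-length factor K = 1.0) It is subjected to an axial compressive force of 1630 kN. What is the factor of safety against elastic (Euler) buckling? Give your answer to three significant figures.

n ≈ 2.40

I = πd⁴/64 = π×190⁴/64 = 6.397×10^7 mm⁴
I = 6.397×10^7 mm⁴ = 6.397×10^-5 m⁴
Effective length L_e = K·L = 1 × 5.16 = 5.160 m
P_cr = π²EI / L_e² = π² × 165×10⁹ × 6.397×10^-5 / 5.160² = 3.913×10^6 N
Factor of safety n = P_cr / P = 3912.6 / 1630 = 2.40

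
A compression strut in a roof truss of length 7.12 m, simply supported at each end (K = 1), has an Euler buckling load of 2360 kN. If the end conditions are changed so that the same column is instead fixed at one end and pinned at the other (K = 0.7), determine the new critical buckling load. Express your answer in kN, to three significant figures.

P_cr ∝ 1/K², so P_cr,new = P_cr,old × (K_old/K_new)² = 2360 × (1/0.7)²
= 2360 × 2.041 = 4820 kN

P_cr ≈ 4820 kN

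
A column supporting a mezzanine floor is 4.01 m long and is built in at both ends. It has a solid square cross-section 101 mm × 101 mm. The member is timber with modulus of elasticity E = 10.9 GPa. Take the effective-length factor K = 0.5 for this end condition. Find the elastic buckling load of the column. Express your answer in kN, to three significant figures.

P_cr ≈ 232 kN

I = a⁴/12 = 101⁴/12 = 8.672×10^6 mm⁴
I = 8.672×10^6 mm⁴ = 8.672×10^-6 m⁴
Effective length L_e = K·L = 0.5 × 4.01 = 2.005 m
P_cr = π²EI / L_e² = π² × 10.9×10⁹ × 8.672×10^-6 / 2.005² = 2.321×10^5 N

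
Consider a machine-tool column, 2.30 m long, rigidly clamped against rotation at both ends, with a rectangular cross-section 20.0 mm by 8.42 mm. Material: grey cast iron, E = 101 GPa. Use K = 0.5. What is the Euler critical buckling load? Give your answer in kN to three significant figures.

Buckling occurs about the weak axis: I_min = h·b³/12 with b = 8.42 mm (the shorter side).
I_min = 20.0×8.42³/12 = 994.9 mm⁴
I = 994.9 mm⁴ = 9.949×10^-10 m⁴
Effective length L_e = K·L = 0.5 × 2.30 = 1.150 m
P_cr = π²EI / L_e² = π² × 101×10⁹ × 9.949×10^-10 / 1.150² = 749.9 N

P_cr ≈ 0.750 kN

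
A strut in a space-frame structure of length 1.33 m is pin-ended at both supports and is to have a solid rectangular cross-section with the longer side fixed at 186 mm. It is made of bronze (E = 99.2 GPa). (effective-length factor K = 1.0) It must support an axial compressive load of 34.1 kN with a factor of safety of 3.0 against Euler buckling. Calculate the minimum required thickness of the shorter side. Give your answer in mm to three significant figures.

b ≈ 22.8 mm

Required P_cr = n·P = 3.0 × 34.1 = 102.3 kN
L_e = K·L = 1 × 1.33 = 1.330 m
Required I = P_cr·L_e²/(π²E) = 1.023×10^5 × 1.330² / (π² × 9.92×10^10) = 1.848×10^-7 m⁴
I_req = 1.848×10^5 mm⁴
Rectangle, weak axis: I_min = h·b³/12 with h = 186 mm fixed  ⇒  b = (12I/h)^(1/3) = 22.8 mm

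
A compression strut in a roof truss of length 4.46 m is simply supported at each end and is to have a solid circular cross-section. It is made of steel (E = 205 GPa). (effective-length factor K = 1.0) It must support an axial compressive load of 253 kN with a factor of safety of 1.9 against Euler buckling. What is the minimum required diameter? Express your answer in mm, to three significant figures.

d ≈ 99.1 mm

Required P_cr = n·P = 1.9 × 253 = 480.7 kN
L_e = K·L = 1 × 4.46 = 4.460 m
Required I = P_cr·L_e²/(π²E) = 4.807×10^5 × 4.460² / (π² × 2.05×10^11) = 4.726×10^-6 m⁴
I_req = 4.726×10^6 mm⁴
Solid circle: I = πd⁴/64  ⇒  d = (64I/π)^(1/4) = (64×4.726×10^6/π)^(1/4) = 99.1 mm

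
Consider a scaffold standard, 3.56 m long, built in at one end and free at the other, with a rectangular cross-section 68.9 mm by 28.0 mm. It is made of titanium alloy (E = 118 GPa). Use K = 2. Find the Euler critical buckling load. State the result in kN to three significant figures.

Buckling occurs about the weak axis: I_min = h·b³/12 with b = 28.0 mm (the shorter side).
I_min = 68.9×28.0³/12 = 1.260×10^5 mm⁴
I = 1.260×10^5 mm⁴ = 1.260×10^-7 m⁴
Effective length L_e = K·L = 2 × 3.56 = 7.120 m
P_cr = π²EI / L_e² = π² × 118×10⁹ × 1.260×10^-7 / 7.120² = 2.896×10^3 N

P_cr ≈ 2.90 kN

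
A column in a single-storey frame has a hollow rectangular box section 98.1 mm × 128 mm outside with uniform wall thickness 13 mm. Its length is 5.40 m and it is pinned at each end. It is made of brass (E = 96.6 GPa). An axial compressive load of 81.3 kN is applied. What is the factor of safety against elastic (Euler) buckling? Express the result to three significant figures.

n ≈ 2.77

Inner dimensions: h_i = 128 − 2×13 = 102.0 mm, b_i = 98.1 − 2×13 = 72.10 mm
Weak-axis I_min = (h_o·b_o³ − h_i·b_i³)/12 with b_o = 98.1, b_i = 72.10 mm (shorter outer/inner sides).
I_min = (128×98.1³ − 102.0×72.10³)/12 = 6.884×10^6 mm⁴
I = 6.884×10^6 mm⁴ = 6.884×10^-6 m⁴
Effective length L_e = K·L = 1 × 5.40 = 5.400 m
P_cr = π²EI / L_e² = π² × 96.6×10⁹ × 6.884×10^-6 / 5.400² = 2.251×10^5 N
Factor of safety n = P_cr / P = 225.09 / 81.3 = 2.77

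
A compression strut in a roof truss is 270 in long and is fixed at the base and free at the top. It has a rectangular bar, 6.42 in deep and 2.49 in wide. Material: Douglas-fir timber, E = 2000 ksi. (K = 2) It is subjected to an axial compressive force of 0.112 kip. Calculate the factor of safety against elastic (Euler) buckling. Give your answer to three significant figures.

Buckling occurs about the weak axis: I_min = h·b³/12 with b = 2.49 in (the shorter side).
I_min = 6.42×2.49³/12 = 8.259 in⁴
Effective length L_e = K·L = 2 × 270 = 540.0 in
P_cr = π²EI / L_e² = π² × 2000×10³ × 8.259 / 540.0² = 559.1 lb
Factor of safety n = P_cr / P = 0.55911 / 0.112 = 4.99

n ≈ 4.99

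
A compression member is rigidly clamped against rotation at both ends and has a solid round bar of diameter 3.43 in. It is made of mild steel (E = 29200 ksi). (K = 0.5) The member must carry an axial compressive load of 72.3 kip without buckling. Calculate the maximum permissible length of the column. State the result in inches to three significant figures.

L_max ≈ 329 in

I = πd⁴/64 = π×3.43⁴/64 = 6.794 in⁴
At the buckling limit P_cr = P = 7.230×10^4 lb
From P_cr = π²EI/(K·L)²:  L = (1/K)·√(π²EI/P_cr) = (1/0.5)·√(π²×2.92×10^7×6.794/7.230×10^4)
L = 329 in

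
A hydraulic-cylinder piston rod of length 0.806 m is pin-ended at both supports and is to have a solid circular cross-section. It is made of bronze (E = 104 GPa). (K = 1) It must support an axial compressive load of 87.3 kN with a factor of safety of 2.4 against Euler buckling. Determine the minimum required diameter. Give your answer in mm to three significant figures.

d ≈ 40.5 mm

Required P_cr = n·P = 2.4 × 87.3 = 209.5 kN
L_e = K·L = 1 × 0.806 = 0.8060 m
Required I = P_cr·L_e²/(π²E) = 2.095×10^5 × 0.8060² / (π² × 1.04×10^11) = 1.326×10^-7 m⁴
I_req = 1.326×10^5 mm⁴
Solid circle: I = πd⁴/64  ⇒  d = (64I/π)^(1/4) = (64×1.326×10^5/π)^(1/4) = 40.5 mm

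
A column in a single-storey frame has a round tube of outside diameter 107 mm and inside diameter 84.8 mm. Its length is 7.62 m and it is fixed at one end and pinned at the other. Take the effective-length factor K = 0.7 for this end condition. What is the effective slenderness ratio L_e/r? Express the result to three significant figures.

d_o = 107 mm, d_i = 84.8 mm
I = π(d_o⁴ − d_i⁴)/64 = π(107⁴ − 84.80⁴)/64 = 3.896×10^6 mm⁴
A = 3.344×10^3 mm²;  r_min = √(I/A) = √(3.896×10^6/3.344×10^3) = 34.13 mm
L_e = K·L = 0.7 × 7.62 m = 5.334 m = 5334.0 mm
λ = L_e / r_min = 5334.0 / 34.13 = 156

λ ≈ 156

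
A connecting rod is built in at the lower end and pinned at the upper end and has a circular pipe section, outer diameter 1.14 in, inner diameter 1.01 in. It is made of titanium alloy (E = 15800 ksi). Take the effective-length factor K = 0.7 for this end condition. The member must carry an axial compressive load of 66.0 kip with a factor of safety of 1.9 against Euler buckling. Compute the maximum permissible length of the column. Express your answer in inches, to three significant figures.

d_o = 1.14 in, d_i = 1.01 in
I = π(d_o⁴ − d_i⁴)/64 = π(1.14⁴ − 1.010⁴)/64 = 3.183×10^-2 in⁴
Required critical load P_cr = n·P = 1.9 × 66.0 = 125.4 kip = 1.254×10^5 lb
From P_cr = π²EI/(K·L)²:  L = (1/K)·√(π²EI/P_cr) = (1/0.7)·√(π²×1.58×10^7×3.183×10^-2/1.254×10^5)
L = 8.99 in

L_max ≈ 8.99 in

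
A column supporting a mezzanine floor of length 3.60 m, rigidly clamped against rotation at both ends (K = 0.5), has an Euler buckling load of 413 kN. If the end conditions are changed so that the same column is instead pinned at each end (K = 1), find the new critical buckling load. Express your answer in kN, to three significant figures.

P_cr ∝ 1/K², so P_cr,new = P_cr,old × (K_old/K_new)² = 413 × (0.5/1)²
= 413 × 0.2500 = 103 kN

P_cr ≈ 103 kN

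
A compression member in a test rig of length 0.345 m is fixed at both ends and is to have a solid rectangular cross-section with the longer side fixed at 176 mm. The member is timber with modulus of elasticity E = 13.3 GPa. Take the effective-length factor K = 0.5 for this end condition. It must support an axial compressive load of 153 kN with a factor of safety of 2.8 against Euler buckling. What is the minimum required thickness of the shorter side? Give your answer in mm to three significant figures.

Required P_cr = n·P = 2.8 × 153 = 428.4 kN
L_e = K·L = 0.5 × 0.345 = 0.1725 m
Required I = P_cr·L_e²/(π²E) = 4.284×10^5 × 0.1725² / (π² × 1.33×10^10) = 9.711×10^-8 m⁴
I_req = 9.711×10^4 mm⁴
Rectangle, weak axis: I_min = h·b³/12 with h = 176 mm fixed  ⇒  b = (12I/h)^(1/3) = 18.8 mm

b ≈ 18.8 mm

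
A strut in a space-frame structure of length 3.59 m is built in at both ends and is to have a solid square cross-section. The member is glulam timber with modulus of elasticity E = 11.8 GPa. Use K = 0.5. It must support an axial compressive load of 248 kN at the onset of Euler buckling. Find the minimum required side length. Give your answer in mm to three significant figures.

L_e = K·L = 0.5 × 3.59 = 1.795 m
Required I = P_cr·L_e²/(π²E) = 2.480×10^5 × 1.795² / (π² × 1.18×10^10) = 6.861×10^-6 m⁴
I_req = 6.861×10^6 mm⁴
Solid square: I = a⁴/12  ⇒  a = (12I)^(1/4) = (12×6.861×10^6)^(1/4) = 95.3 mm

a ≈ 95.3 mm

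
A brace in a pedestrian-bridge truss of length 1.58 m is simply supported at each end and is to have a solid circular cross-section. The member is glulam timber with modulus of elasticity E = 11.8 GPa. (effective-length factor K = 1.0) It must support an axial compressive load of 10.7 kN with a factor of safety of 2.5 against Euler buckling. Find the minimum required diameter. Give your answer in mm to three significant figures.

Required P_cr = n·P = 2.5 × 10.7 = 26.75 kN
L_e = K·L = 1 × 1.58 = 1.580 m
Required I = P_cr·L_e²/(π²E) = 2.675×10^4 × 1.580² / (π² × 1.18×10^10) = 5.734×10^-7 m⁴
I_req = 5.734×10^5 mm⁴
Solid circle: I = πd⁴/64  ⇒  d = (64I/π)^(1/4) = (64×5.734×10^5/π)^(1/4) = 58.5 mm

d ≈ 58.5 mm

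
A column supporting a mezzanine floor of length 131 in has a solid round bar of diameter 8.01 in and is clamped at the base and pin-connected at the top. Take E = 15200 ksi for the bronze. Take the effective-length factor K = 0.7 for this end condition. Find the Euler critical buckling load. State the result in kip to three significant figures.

I = πd⁴/64 = π×8.01⁴/64 = 202.1 in⁴
Effective length L_e = K·L = 0.7 × 131 = 91.70 in
P_cr = π²EI / L_e² = π² × 15200×10³ × 202.1 / 91.70² = 3.605×10^6 lb

P_cr ≈ 3600 kip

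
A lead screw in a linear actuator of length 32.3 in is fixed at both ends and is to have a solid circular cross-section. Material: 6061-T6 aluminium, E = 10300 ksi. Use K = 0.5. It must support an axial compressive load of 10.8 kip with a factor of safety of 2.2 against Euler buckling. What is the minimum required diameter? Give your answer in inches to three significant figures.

Required P_cr = n·P = 2.2 × 10.8 = 23.76 kip
L_e = K·L = 0.5 × 32.3 = 16.15 in
Required I = P_cr·L_e²/(π²E) = 2.376×10^4 × 16.15² / (π² × 1.03×10^7) = 6.096×10^-2 in⁴
Solid circle: I = πd⁴/64  ⇒  d = (64I/π)^(1/4) = (64×6.096×10^-2/π)^(1/4) = 1.06 in

d ≈ 1.06 in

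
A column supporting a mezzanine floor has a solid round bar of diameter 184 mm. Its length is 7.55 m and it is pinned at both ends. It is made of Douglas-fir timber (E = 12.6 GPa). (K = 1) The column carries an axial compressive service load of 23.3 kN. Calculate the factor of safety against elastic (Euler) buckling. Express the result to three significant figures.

I = πd⁴/64 = π×184⁴/64 = 5.627×10^7 mm⁴
I = 5.627×10^7 mm⁴ = 5.627×10^-5 m⁴
Effective length L_e = K·L = 1 × 7.55 = 7.550 m
P_cr = π²EI / L_e² = π² × 12.6×10⁹ × 5.627×10^-5 / 7.550² = 1.227×10^5 N
Factor of safety n = P_cr / P = 122.75 / 23.3 = 5.27

n ≈ 5.27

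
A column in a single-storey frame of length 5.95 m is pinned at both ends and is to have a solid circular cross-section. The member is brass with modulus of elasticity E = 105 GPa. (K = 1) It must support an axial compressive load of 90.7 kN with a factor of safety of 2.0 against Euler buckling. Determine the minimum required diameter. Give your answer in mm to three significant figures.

d ≈ 106 mm

Required P_cr = n·P = 2.0 × 90.7 = 181.4 kN
L_e = K·L = 1 × 5.95 = 5.950 m
Required I = P_cr·L_e²/(π²E) = 1.814×10^5 × 5.950² / (π² × 1.05×10^11) = 6.197×10^-6 m⁴
I_req = 6.197×10^6 mm⁴
Solid circle: I = πd⁴/64  ⇒  d = (64I/π)^(1/4) = (64×6.197×10^6/π)^(1/4) = 106 mm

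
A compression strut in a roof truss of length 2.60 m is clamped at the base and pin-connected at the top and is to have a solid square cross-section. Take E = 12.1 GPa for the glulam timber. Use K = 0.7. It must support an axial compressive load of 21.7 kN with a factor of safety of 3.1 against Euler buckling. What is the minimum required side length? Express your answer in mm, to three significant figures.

a ≈ 68.8 mm

Required P_cr = n·P = 3.1 × 21.7 = 67.27 kN
L_e = K·L = 0.7 × 2.60 = 1.820 m
Required I = P_cr·L_e²/(π²E) = 6.727×10^4 × 1.820² / (π² × 1.21×10^10) = 1.866×10^-6 m⁴
I_req = 1.866×10^6 mm⁴
Solid square: I = a⁴/12  ⇒  a = (12I)^(1/4) = (12×1.866×10^6)^(1/4) = 68.8 mm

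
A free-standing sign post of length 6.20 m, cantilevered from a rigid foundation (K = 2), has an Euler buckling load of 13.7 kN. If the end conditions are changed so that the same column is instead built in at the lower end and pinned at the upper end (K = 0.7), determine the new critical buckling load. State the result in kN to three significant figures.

P_cr ≈ 112 kN

P_cr ∝ 1/K², so P_cr,new = P_cr,old × (K_old/K_new)² = 13.7 × (2/0.7)²
= 13.7 × 8.163 = 112 kN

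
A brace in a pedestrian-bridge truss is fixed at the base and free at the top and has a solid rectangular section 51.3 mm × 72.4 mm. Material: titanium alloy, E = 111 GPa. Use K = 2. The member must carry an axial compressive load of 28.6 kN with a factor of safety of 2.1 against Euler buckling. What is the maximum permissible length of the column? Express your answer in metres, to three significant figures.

Buckling occurs about the weak axis: I_min = h·b³/12 with b = 51.3 mm (the shorter side).
I_min = 72.4×51.3³/12 = 8.145×10^5 mm⁴
I = 8.145×10^-7 m⁴
Required critical load P_cr = n·P = 2.1 × 28.6 = 60.06 kN = 6.006×10^4 N
From P_cr = π²EI/(K·L)²:  L = (1/K)·√(π²EI/P_cr) = (1/2)·√(π²×1.11×10^11×8.145×10^-7/6.006×10^4)
L = 1.93 m

L_max ≈ 1.93 m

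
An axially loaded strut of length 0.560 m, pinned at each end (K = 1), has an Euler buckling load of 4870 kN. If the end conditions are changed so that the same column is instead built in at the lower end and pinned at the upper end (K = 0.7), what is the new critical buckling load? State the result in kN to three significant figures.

P_cr ∝ 1/K², so P_cr,new = P_cr,old × (K_old/K_new)² = 4870 × (1/0.7)²
= 4870 × 2.041 = 9940 kN

P_cr ≈ 9940 kN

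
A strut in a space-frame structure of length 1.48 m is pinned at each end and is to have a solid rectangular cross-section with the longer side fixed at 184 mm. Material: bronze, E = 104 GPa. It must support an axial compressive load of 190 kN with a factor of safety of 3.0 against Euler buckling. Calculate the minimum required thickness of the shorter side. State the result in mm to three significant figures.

b ≈ 43.0 mm

Required P_cr = n·P = 3.0 × 190 = 570.0 kN
L_e = K·L = 1 × 1.48 = 1.480 m
Required I = P_cr·L_e²/(π²E) = 5.700×10^5 × 1.480² / (π² × 1.04×10^11) = 1.216×10^-6 m⁴
I_req = 1.216×10^6 mm⁴
Rectangle, weak axis: I_min = h·b³/12 with h = 184 mm fixed  ⇒  b = (12I/h)^(1/3) = 43.0 mm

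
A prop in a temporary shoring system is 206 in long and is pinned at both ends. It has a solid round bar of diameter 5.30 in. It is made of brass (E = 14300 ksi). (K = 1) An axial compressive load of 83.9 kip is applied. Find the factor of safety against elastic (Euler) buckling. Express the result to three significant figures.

I = πd⁴/64 = π×5.30⁴/64 = 38.73 in⁴
Effective length L_e = K·L = 1 × 206 = 206.0 in
P_cr = π²EI / L_e² = π² × 14300×10³ × 38.73 / 206.0² = 1.288×10^5 lb
Factor of safety n = P_cr / P = 128.82 / 83.9 = 1.54

n ≈ 1.54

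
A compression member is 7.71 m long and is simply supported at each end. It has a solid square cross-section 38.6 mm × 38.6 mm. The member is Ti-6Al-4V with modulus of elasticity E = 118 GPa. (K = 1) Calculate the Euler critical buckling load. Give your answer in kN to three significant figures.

P_cr ≈ 3.62 kN

I = a⁴/12 = 38.6⁴/12 = 1.850×10^5 mm⁴
I = 1.850×10^5 mm⁴ = 1.850×10^-7 m⁴
Effective length L_e = K·L = 1 × 7.71 = 7.710 m
P_cr = π²EI / L_e² = π² × 118×10⁹ × 1.850×10^-7 / 7.710² = 3.624×10^3 N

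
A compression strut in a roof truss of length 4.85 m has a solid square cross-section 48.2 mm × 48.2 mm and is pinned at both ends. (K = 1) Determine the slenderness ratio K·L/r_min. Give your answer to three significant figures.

For a square r = a/√12 = 48.2/√12 = 13.91 mm
L_e = K·L = 1 × 4.85 m = 4.850 m = 4850.0 mm
λ = L_e / r_min = 4850.0 / 13.91 = 349

λ ≈ 349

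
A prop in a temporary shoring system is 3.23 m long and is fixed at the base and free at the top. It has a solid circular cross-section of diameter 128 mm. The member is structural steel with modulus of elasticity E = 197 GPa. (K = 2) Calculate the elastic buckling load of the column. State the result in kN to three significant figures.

P_cr ≈ 614 kN

I = πd⁴/64 = π×128⁴/64 = 1.318×10^7 mm⁴
I = 1.318×10^7 mm⁴ = 1.318×10^-5 m⁴
Effective length L_e = K·L = 2 × 3.23 = 6.460 m
P_cr = π²EI / L_e² = π² × 197×10⁹ × 1.318×10^-5 / 6.460² = 6.139×10^5 N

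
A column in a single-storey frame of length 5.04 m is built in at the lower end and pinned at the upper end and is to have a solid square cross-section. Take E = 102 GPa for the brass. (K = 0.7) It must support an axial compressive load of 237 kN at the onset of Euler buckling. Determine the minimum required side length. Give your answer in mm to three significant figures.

L_e = K·L = 0.7 × 5.04 = 3.528 m
Required I = P_cr·L_e²/(π²E) = 2.370×10^5 × 3.528² / (π² × 1.02×10^11) = 2.930×10^-6 m⁴
I_req = 2.930×10^6 mm⁴
Solid square: I = a⁴/12  ⇒  a = (12I)^(1/4) = (12×2.930×10^6)^(1/4) = 77.0 mm

a ≈ 77.0 mm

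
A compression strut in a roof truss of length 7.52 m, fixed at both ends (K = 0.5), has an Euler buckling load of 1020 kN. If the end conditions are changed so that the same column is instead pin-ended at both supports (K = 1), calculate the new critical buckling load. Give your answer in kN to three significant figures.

P_cr ∝ 1/K², so P_cr,new = P_cr,old × (K_old/K_new)² = 1020 × (0.5/1)²
= 1020 × 0.2500 = 255 kN

P_cr ≈ 255 kN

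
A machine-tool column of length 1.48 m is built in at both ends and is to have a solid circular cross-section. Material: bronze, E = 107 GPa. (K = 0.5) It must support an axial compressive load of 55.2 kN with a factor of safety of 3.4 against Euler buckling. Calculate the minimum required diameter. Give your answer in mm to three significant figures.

d ≈ 37.5 mm

Required P_cr = n·P = 3.4 × 55.2 = 187.7 kN
L_e = K·L = 0.5 × 1.48 = 0.7400 m
Required I = P_cr·L_e²/(π²E) = 1.877×10^5 × 0.7400² / (π² × 1.07×10^11) = 9.732×10^-8 m⁴
I_req = 9.732×10^4 mm⁴
Solid circle: I = πd⁴/64  ⇒  d = (64I/π)^(1/4) = (64×9.732×10^4/π)^(1/4) = 37.5 mm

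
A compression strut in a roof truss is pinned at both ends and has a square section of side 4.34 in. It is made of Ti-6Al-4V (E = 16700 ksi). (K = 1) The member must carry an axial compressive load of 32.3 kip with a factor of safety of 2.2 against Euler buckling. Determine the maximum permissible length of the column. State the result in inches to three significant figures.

I = a⁴/12 = 4.34⁴/12 = 29.56 in⁴
Required critical load P_cr = n·P = 2.2 × 32.3 = 71.06 kip = 7.106×10^4 lb
From P_cr = π²EI/(K·L)²:  L = (1/K)·√(π²EI/P_cr) = (1/1)·√(π²×1.67×10^7×29.56/7.106×10^4)
L = 262 in

L_max ≈ 262 in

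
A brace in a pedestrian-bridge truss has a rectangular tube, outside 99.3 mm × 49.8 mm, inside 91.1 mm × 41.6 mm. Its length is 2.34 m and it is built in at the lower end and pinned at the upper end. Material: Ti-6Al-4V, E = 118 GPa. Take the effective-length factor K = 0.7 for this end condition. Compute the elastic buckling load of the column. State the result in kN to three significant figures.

Weak-axis I_min = (h_o·b_o³ − h_i·b_i³)/12 with b_o = 49.8, b_i = 41.60 mm (shorter outer/inner sides).
I_min = (99.3×49.8³ − 91.10×41.60³)/12 = 4.755×10^5 mm⁴
I = 4.755×10^5 mm⁴ = 4.755×10^-7 m⁴
Effective length L_e = K·L = 0.7 × 2.34 = 1.638 m
P_cr = π²EI / L_e² = π² × 118×10⁹ × 4.755×10^-7 / 1.638² = 2.064×10^5 N

P_cr ≈ 206 kN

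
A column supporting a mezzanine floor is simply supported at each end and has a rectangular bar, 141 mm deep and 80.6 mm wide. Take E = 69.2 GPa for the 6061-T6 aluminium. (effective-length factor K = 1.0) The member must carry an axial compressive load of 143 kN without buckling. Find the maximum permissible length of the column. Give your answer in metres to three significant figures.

Buckling occurs about the weak axis: I_min = h·b³/12 with b = 80.6 mm (the shorter side).
I_min = 141×80.6³/12 = 6.152×10^6 mm⁴
I = 6.152×10^-6 m⁴
At the buckling limit P_cr = P = 1.430×10^5 N
From P_cr = π²EI/(K·L)²:  L = (1/K)·√(π²EI/P_cr) = (1/1)·√(π²×6.92×10^10×6.152×10^-6/1.430×10^5)
L = 5.42 m

L_max ≈ 5.42 m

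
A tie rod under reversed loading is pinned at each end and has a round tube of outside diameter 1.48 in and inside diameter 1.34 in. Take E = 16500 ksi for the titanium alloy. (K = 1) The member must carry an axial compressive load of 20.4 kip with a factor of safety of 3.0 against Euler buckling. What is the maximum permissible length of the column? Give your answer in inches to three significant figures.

L_max ≈ 14.3 in

d_o = 1.48 in, d_i = 1.34 in
I = π(d_o⁴ − d_i⁴)/64 = π(1.48⁴ − 1.340⁴)/64 = 7.725×10^-2 in⁴
Required critical load P_cr = n·P = 3.0 × 20.4 = 61.20 kip = 6.120×10^4 lb
From P_cr = π²EI/(K·L)²:  L = (1/K)·√(π²EI/P_cr) = (1/1)·√(π²×1.65×10^7×7.725×10^-2/6.120×10^4)
L = 14.3 in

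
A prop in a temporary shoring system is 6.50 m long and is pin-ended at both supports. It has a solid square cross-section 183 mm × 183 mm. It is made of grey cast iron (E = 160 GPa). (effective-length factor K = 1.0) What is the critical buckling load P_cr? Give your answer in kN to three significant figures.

I = a⁴/12 = 183⁴/12 = 9.346×10^7 mm⁴
I = 9.346×10^7 mm⁴ = 9.346×10^-5 m⁴
Effective length L_e = K·L = 1 × 6.50 = 6.500 m
P_cr = π²EI / L_e² = π² × 160×10⁹ × 9.346×10^-5 / 6.500² = 3.493×10^6 N

P_cr ≈ 3490 kN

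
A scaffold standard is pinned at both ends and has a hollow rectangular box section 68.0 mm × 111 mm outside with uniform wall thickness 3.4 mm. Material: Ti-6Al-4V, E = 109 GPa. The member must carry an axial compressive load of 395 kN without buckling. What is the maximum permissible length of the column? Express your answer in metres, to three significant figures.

Inner dimensions: h_i = 111 − 2×3.4 = 104.2 mm, b_i = 68.0 − 2×3.4 = 61.20 mm
Weak-axis I_min = (h_o·b_o³ − h_i·b_i³)/12 with b_o = 68.0, b_i = 61.20 mm (shorter outer/inner sides).
I_min = (111×68.0³ − 104.2×61.20³)/12 = 9.181×10^5 mm⁴
I = 9.181×10^-7 m⁴
At the buckling limit P_cr = P = 3.950×10^5 N
From P_cr = π²EI/(K·L)²:  L = (1/K)·√(π²EI/P_cr) = (1/1)·√(π²×1.09×10^11×9.181×10^-7/3.950×10^5)
L = 1.58 m

L_max ≈ 1.58 m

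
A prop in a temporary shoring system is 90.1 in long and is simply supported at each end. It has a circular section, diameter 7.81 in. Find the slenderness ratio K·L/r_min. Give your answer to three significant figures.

λ ≈ 46.1

For a solid circle r = d/4 = 7.81/4 = 1.952 in
L_e = K·L = 1 × 90.1 = 90.10 in
λ = L_e / r_min = 90.100 / 1.952 = 46.1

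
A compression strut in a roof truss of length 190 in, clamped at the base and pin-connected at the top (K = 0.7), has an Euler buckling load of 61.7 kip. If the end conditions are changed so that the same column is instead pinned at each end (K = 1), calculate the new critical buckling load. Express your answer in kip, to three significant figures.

P_cr ∝ 1/K², so P_cr,new = P_cr,old × (K_old/K_new)² = 61.7 × (0.7/1)²
= 61.7 × 0.4900 = 30.2 kip

P_cr ≈ 30.2 kip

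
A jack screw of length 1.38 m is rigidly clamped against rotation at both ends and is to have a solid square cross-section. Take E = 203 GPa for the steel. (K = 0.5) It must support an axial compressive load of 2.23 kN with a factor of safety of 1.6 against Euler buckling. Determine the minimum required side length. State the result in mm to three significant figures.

a ≈ 10.0 mm

Required P_cr = n·P = 1.6 × 2.23 = 3.568 kN
L_e = K·L = 0.5 × 1.38 = 0.6900 m
Required I = P_cr·L_e²/(π²E) = 3.568×10^3 × 0.6900² / (π² × 2.03×10^11) = 8.479×10^-10 m⁴
I_req = 847.9 mm⁴
Solid square: I = a⁴/12  ⇒  a = (12I)^(1/4) = (12×847.9)^(1/4) = 10.0 mm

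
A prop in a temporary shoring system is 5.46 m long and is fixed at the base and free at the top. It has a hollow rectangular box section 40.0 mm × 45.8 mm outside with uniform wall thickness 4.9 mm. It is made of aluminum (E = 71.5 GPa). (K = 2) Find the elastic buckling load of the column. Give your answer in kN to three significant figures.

Inner dimensions: h_i = 45.8 − 2×4.9 = 36.00 mm, b_i = 40.0 − 2×4.9 = 30.20 mm
Weak-axis I_min = (h_o·b_o³ − h_i·b_i³)/12 with b_o = 40.0, b_i = 30.20 mm (shorter outer/inner sides).
I_min = (45.8×40.0³ − 36.00×30.20³)/12 = 1.616×10^5 mm⁴
I = 1.616×10^5 mm⁴ = 1.616×10^-7 m⁴
Effective length L_e = K·L = 2 × 5.46 = 10.92 m
P_cr = π²EI / L_e² = π² × 71.5×10⁹ × 1.616×10^-7 / 10.92² = 956.5 N

P_cr ≈ 0.957 kN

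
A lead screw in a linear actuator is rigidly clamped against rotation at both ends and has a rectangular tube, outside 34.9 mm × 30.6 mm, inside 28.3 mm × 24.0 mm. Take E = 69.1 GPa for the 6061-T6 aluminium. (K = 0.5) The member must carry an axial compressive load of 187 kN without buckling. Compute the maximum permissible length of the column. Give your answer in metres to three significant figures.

Weak-axis I_min = (h_o·b_o³ − h_i·b_i³)/12 with b_o = 30.6, b_i = 24.00 mm (shorter outer/inner sides).
I_min = (34.9×30.6³ − 28.30×24.00³)/12 = 5.073×10^4 mm⁴
I = 5.073×10^-8 m⁴
At the buckling limit P_cr = P = 1.870×10^5 N
From P_cr = π²EI/(K·L)²:  L = (1/K)·√(π²EI/P_cr) = (1/0.5)·√(π²×6.91×10^10×5.073×10^-8/1.870×10^5)
L = 0.860 m

L_max ≈ 0.860 m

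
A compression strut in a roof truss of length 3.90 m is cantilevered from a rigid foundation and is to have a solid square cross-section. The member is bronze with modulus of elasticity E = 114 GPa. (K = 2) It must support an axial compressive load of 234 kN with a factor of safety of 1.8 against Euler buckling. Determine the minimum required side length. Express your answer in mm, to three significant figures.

a ≈ 129 mm

Required P_cr = n·P = 1.8 × 234 = 421.2 kN
L_e = K·L = 2 × 3.90 = 7.800 m
Required I = P_cr·L_e²/(π²E) = 4.212×10^5 × 7.800² / (π² × 1.14×10^11) = 2.278×10^-5 m⁴
I_req = 2.278×10^7 mm⁴
Solid square: I = a⁴/12  ⇒  a = (12I)^(1/4) = (12×2.278×10^7)^(1/4) = 129 mm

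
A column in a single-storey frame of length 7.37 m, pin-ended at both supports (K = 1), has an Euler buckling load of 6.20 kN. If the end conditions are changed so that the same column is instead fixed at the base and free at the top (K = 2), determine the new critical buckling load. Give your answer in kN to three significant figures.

P_cr ≈ 1.55 kN

P_cr ∝ 1/K², so P_cr,new = P_cr,old × (K_old/K_new)² = 6.20 × (1/2)²
= 6.20 × 0.2500 = 1.55 kN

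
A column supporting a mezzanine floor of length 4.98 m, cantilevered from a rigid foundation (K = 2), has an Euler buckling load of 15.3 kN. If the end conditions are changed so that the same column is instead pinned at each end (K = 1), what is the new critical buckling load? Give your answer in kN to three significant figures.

P_cr ≈ 61.2 kN

P_cr ∝ 1/K², so P_cr,new = P_cr,old × (K_old/K_new)² = 15.3 × (2/1)²
= 15.3 × 4.000 = 61.2 kN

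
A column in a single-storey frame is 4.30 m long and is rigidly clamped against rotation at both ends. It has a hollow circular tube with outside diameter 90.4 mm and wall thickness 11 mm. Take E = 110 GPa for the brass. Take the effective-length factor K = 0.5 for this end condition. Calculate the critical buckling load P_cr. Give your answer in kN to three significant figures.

Inner diameter d_i = 90.4 − 2×11 = 68.40 mm
I = π(d_o⁴ − d_i⁴)/64 = π(90.4⁴ − 68.40⁴)/64 = 2.204×10^6 mm⁴
I = 2.204×10^6 mm⁴ = 2.204×10^-6 m⁴
Effective length L_e = K·L = 0.5 × 4.30 = 2.150 m
P_cr = π²EI / L_e² = π² × 110×10⁹ × 2.204×10^-6 / 2.150² = 5.176×10^5 N

P_cr ≈ 518 kN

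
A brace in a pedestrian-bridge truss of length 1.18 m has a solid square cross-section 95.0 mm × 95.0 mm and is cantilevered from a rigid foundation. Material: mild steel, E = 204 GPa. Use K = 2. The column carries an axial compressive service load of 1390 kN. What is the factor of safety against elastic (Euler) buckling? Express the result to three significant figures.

I = a⁴/12 = 95.0⁴/12 = 6.788×10^6 mm⁴
I = 6.788×10^6 mm⁴ = 6.788×10^-6 m⁴
Effective length L_e = K·L = 2 × 1.18 = 2.360 m
P_cr = π²EI / L_e² = π² × 204×10⁹ × 6.788×10^-6 / 2.360² = 2.454×10^6 N
Factor of safety n = P_cr / P = 2453.7 / 1390 = 1.77

n ≈ 1.77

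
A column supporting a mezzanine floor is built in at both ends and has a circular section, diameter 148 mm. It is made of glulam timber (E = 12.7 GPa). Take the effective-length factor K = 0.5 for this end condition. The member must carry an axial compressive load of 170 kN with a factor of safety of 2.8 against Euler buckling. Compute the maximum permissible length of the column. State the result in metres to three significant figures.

I = πd⁴/64 = π×148⁴/64 = 2.355×10^7 mm⁴
I = 2.355×10^-5 m⁴
Required critical load P_cr = n·P = 2.8 × 170 = 476.0 kN = 4.760×10^5 N
From P_cr = π²EI/(K·L)²:  L = (1/K)·√(π²EI/P_cr) = (1/0.5)·√(π²×1.27×10^10×2.355×10^-5/4.760×10^5)
L = 4.98 m

L_max ≈ 4.98 m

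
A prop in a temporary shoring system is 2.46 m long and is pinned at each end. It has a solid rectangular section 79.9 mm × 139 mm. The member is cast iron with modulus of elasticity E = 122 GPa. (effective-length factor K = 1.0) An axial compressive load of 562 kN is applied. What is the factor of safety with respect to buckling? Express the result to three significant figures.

Buckling occurs about the weak axis: I_min = h·b³/12 with b = 79.9 mm (the shorter side).
I_min = 139×79.9³/12 = 5.908×10^6 mm⁴
I = 5.908×10^6 mm⁴ = 5.908×10^-6 m⁴
Effective length L_e = K·L = 1 × 2.46 = 2.460 m
P_cr = π²EI / L_e² = π² × 122×10⁹ × 5.908×10^-6 / 2.460² = 1.176×10^6 N
Factor of safety n = P_cr / P = 1175.6 / 562 = 2.09

n ≈ 2.09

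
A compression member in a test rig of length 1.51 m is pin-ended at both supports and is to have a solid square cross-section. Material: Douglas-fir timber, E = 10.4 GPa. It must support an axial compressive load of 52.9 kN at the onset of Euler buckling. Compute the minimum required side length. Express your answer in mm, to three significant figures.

a ≈ 61.3 mm

L_e = K·L = 1 × 1.51 = 1.510 m
Required I = P_cr·L_e²/(π²E) = 5.290×10^4 × 1.510² / (π² × 1.04×10^10) = 1.175×10^-6 m⁴
I_req = 1.175×10^6 mm⁴
Solid square: I = a⁴/12  ⇒  a = (12I)^(1/4) = (12×1.175×10^6)^(1/4) = 61.3 mm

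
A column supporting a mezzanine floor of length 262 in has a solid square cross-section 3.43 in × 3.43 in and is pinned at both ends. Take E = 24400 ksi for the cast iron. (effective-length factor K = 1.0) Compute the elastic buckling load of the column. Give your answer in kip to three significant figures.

I = a⁴/12 = 3.43⁴/12 = 11.53 in⁴
Effective length L_e = K·L = 1 × 262 = 262.0 in
P_cr = π²EI / L_e² = π² × 24400×10³ × 11.53 / 262.0² = 4.047×10^4 lb

P_cr ≈ 40.5 kip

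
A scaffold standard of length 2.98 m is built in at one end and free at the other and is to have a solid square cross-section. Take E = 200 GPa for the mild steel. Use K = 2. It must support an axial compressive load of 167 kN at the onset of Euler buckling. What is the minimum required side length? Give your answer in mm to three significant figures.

a ≈ 77.5 mm

L_e = K·L = 2 × 2.98 = 5.960 m
Required I = P_cr·L_e²/(π²E) = 1.670×10^5 × 5.960² / (π² × 2.00×10^11) = 3.005×10^-6 m⁴
I_req = 3.005×10^6 mm⁴
Solid square: I = a⁴/12  ⇒  a = (12I)^(1/4) = (12×3.005×10^6)^(1/4) = 77.5 mm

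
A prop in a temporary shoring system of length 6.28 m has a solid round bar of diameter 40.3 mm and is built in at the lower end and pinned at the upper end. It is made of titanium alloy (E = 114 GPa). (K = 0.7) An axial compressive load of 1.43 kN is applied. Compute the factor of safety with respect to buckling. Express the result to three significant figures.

I = πd⁴/64 = π×40.3⁴/64 = 1.295×10^5 mm⁴
I = 1.295×10^5 mm⁴ = 1.295×10^-7 m⁴
Effective length L_e = K·L = 0.7 × 6.28 = 4.396 m
P_cr = π²EI / L_e² = π² × 114×10⁹ × 1.295×10^-7 / 4.396² = 7.538×10^3 N
Factor of safety n = P_cr / P = 7.5384 / 1.43 = 5.27

n ≈ 5.27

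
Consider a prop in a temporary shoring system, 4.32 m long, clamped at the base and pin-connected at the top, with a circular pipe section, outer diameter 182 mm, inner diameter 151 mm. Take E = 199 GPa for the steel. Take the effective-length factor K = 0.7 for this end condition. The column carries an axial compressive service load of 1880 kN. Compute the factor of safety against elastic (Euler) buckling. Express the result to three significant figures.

n ≈ 3.24

d_o = 182 mm, d_i = 151 mm
I = π(d_o⁴ − d_i⁴)/64 = π(182⁴ − 151.0⁴)/64 = 2.834×10^7 mm⁴
I = 2.834×10^7 mm⁴ = 2.834×10^-5 m⁴
Effective length L_e = K·L = 0.7 × 4.32 = 3.024 m
P_cr = π²EI / L_e² = π² × 199×10⁹ × 2.834×10^-5 / 3.024² = 6.087×10^6 N
Factor of safety n = P_cr / P = 6086.5 / 1880 = 3.24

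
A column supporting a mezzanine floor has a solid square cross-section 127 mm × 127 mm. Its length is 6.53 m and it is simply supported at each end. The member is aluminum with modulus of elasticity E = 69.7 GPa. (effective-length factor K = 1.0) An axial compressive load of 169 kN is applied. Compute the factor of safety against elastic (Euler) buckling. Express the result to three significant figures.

n ≈ 2.07

I = a⁴/12 = 127⁴/12 = 2.168×10^7 mm⁴
I = 2.168×10^7 mm⁴ = 2.168×10^-5 m⁴
Effective length L_e = K·L = 1 × 6.53 = 6.530 m
P_cr = π²EI / L_e² = π² × 69.7×10⁹ × 2.168×10^-5 / 6.530² = 3.497×10^5 N
Factor of safety n = P_cr / P = 349.74 / 169 = 2.07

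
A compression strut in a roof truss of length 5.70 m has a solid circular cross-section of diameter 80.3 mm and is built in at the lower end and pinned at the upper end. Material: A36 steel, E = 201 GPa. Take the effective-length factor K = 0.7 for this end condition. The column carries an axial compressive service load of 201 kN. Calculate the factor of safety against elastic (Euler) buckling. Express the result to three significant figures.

n ≈ 1.27

I = πd⁴/64 = π×80.3⁴/64 = 2.041×10^6 mm⁴
I = 2.041×10^6 mm⁴ = 2.041×10^-6 m⁴
Effective length L_e = K·L = 0.7 × 5.70 = 3.990 m
P_cr = π²EI / L_e² = π² × 201×10⁹ × 2.041×10^-6 / 3.990² = 2.543×10^5 N
Factor of safety n = P_cr / P = 254.32 / 201 = 1.27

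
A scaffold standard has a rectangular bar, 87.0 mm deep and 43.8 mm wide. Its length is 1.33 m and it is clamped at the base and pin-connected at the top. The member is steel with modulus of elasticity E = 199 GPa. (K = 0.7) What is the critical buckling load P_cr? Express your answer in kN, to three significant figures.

Buckling occurs about the weak axis: I_min = h·b³/12 with b = 43.8 mm (the shorter side).
I_min = 87.0×43.8³/12 = 6.092×10^5 mm⁴
I = 6.092×10^5 mm⁴ = 6.092×10^-7 m⁴
Effective length L_e = K·L = 0.7 × 1.33 = 0.9310 m
P_cr = π²EI / L_e² = π² × 199×10⁹ × 6.092×10^-7 / 0.9310² = 1.380×10^6 N

P_cr ≈ 1380 kN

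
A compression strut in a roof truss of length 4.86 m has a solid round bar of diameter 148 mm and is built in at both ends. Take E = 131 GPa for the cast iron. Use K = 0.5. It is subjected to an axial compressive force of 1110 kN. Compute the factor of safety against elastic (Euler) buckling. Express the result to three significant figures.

n ≈ 4.65

I = πd⁴/64 = π×148⁴/64 = 2.355×10^7 mm⁴
I = 2.355×10^7 mm⁴ = 2.355×10^-5 m⁴
Effective length L_e = K·L = 0.5 × 4.86 = 2.430 m
P_cr = π²EI / L_e² = π² × 131×10⁹ × 2.355×10^-5 / 2.430² = 5.157×10^6 N
Factor of safety n = P_cr / P = 5156.7 / 1110 = 4.65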